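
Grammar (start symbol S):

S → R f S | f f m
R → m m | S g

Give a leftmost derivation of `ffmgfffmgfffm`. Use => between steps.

S => RfS => SgfS => RfSgfS => SgfSgfS => ffmgfSgfS => ffmgfffmgfS => ffmgfffmgfffm

S => RfS   [S → R f S]
RfS => SgfS   [R → S g]
SgfS => RfSgfS   [S → R f S]
RfSgfS => SgfSgfS   [R → S g]
SgfSgfS => ffmgfSgfS   [S → f f m]
ffmgfSgfS => ffmgfffmgfS   [S → f f m]
ffmgfffmgfS => ffmgfffmgfffm   [S → f f m]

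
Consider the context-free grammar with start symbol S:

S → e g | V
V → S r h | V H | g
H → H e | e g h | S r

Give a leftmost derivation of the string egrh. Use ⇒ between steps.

S ⇒ V ⇒ Srh ⇒ egrh

S ⇒ V   [S → V]
V ⇒ Srh   [V → S r h]
Srh ⇒ egrh   [S → e g]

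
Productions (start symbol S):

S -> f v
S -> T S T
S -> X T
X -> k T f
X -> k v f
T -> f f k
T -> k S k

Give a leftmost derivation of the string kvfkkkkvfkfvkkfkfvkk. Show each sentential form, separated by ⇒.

S ⇒ XT   [S -> X T]
XT ⇒ kvfT   [X -> k v f]
kvfT ⇒ kvfkSk   [T -> k S k]
kvfkSk ⇒ kvfkXTk   [S -> X T]
kvfkXTk ⇒ kvfkkTfTk   [X -> k T f]
kvfkkTfTk ⇒ kvfkkkSkfTk   [T -> k S k]
kvfkkkSkfTk ⇒ kvfkkkXTkfTk   [S -> X T]
kvfkkkXTkfTk ⇒ kvfkkkkvfTkfTk   [X -> k v f]
kvfkkkkvfTkfTk ⇒ kvfkkkkvfkSkkfTk   [T -> k S k]
kvfkkkkvfkSkkfTk ⇒ kvfkkkkvfkfvkkfTk   [S -> f v]
kvfkkkkvfkfvkkfTk ⇒ kvfkkkkvfkfvkkfkSkk   [T -> k S k]
kvfkkkkvfkfvkkfkSkk ⇒ kvfkkkkvfkfvkkfkfvkk   [S -> f v]

S ⇒ XT ⇒ kvfT ⇒ kvfkSk ⇒ kvfkXTk ⇒ kvfkkTfTk ⇒ kvfkkkSkfTk ⇒ kvfkkkXTkfTk ⇒ kvfkkkkvfTkfTk ⇒ kvfkkkkvfkSkkfTk ⇒ kvfkkkkvfkfvkkfTk ⇒ kvfkkkkvfkfvkkfkSkk ⇒ kvfkkkkvfkfvkkfkfvkk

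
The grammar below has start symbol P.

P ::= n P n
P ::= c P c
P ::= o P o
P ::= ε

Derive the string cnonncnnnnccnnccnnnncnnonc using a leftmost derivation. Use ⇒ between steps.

P ⇒ cPc   [P ::= c P c]
cPc ⇒ cnPnc   [P ::= n P n]
cnPnc ⇒ cnoPonc   [P ::= o P o]
cnoPonc ⇒ cnonPnonc   [P ::= n P n]
cnonPnonc ⇒ cnonnPnnonc   [P ::= n P n]
cnonnPnnonc ⇒ cnonncPcnnonc   [P ::= c P c]
cnonncPcnnonc ⇒ cnonncnPncnnonc   [P ::= n P n]
cnonncnPncnnonc ⇒ cnonncnnPnncnnonc   [P ::= n P n]
cnonncnnPnncnnonc ⇒ cnonncnnnPnnncnnonc   [P ::= n P n]
cnonncnnnPnnncnnonc ⇒ cnonncnnnnPnnnncnnonc   [P ::= n P n]
cnonncnnnnPnnnncnnonc ⇒ cnonncnnnncPcnnnncnnonc   [P ::= c P c]
cnonncnnnncPcnnnncnnonc ⇒ cnonncnnnnccPccnnnncnnonc   [P ::= c P c]
cnonncnnnnccPccnnnncnnonc ⇒ cnonncnnnnccnPnccnnnncnnonc   [P ::= n P n]
cnonncnnnnccnPnccnnnncnnonc ⇒ cnonncnnnnccnnccnnnncnnonc   [P ::= ε]

P ⇒ cPc ⇒ cnPnc ⇒ cnoPonc ⇒ cnonPnonc ⇒ cnonnPnnonc ⇒ cnonncPcnnonc ⇒ cnonncnPncnnonc ⇒ cnonncnnPnncnnonc ⇒ cnonncnnnPnnncnnonc ⇒ cnonncnnnnPnnnncnnonc ⇒ cnonncnnnncPcnnnncnnonc ⇒ cnonncnnnnccPccnnnncnnonc ⇒ cnonncnnnnccnPnccnnnncnnonc ⇒ cnonncnnnnccnnccnnnncnnonc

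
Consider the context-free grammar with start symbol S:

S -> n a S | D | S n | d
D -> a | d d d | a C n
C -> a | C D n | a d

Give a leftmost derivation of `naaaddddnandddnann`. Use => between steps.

S => naS => naD => naaCn => naaCDnn => naaCDnDnn => naaCDnDnDnn => naaCDnDnDnDnn => naaadDnDnDnDnn => naaaddddnDnDnDnn => naaaddddnanDnDnn => naaaddddnandddnDnn => naaaddddnandddnann

S => naS   [S -> n a S]
naS => naD   [S -> D]
naD => naaCn   [D -> a C n]
naaCn => naaCDnn   [C -> C D n]
naaCDnn => naaCDnDnn   [C -> C D n]
naaCDnDnn => naaCDnDnDnn   [C -> C D n]
naaCDnDnDnn => naaCDnDnDnDnn   [C -> C D n]
naaCDnDnDnDnn => naaadDnDnDnDnn   [C -> a d]
naaadDnDnDnDnn => naaaddddnDnDnDnn   [D -> d d d]
naaaddddnDnDnDnn => naaaddddnanDnDnn   [D -> a]
naaaddddnanDnDnn => naaaddddnandddnDnn   [D -> d d d]
naaaddddnandddnDnn => naaaddddnandddnann   [D -> a]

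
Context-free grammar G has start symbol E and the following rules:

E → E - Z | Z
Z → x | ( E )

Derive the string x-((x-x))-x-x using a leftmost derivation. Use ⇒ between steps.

E ⇒ E-Z   [E → E - Z]
E-Z ⇒ E-Z-Z   [E → E - Z]
E-Z-Z ⇒ E-Z-Z-Z   [E → E - Z]
E-Z-Z-Z ⇒ Z-Z-Z-Z   [E → Z]
Z-Z-Z-Z ⇒ x-Z-Z-Z   [Z → x]
x-Z-Z-Z ⇒ x-(E)-Z-Z   [Z → ( E )]
x-(E)-Z-Z ⇒ x-(Z)-Z-Z   [E → Z]
x-(Z)-Z-Z ⇒ x-((E))-Z-Z   [Z → ( E )]
x-((E))-Z-Z ⇒ x-((E-Z))-Z-Z   [E → E - Z]
x-((E-Z))-Z-Z ⇒ x-((Z-Z))-Z-Z   [E → Z]
x-((Z-Z))-Z-Z ⇒ x-((x-Z))-Z-Z   [Z → x]
x-((x-Z))-Z-Z ⇒ x-((x-x))-Z-Z   [Z → x]
x-((x-x))-Z-Z ⇒ x-((x-x))-x-Z   [Z → x]
x-((x-x))-x-Z ⇒ x-((x-x))-x-x   [Z → x]

E ⇒ E-Z ⇒ E-Z-Z ⇒ E-Z-Z-Z ⇒ Z-Z-Z-Z ⇒ x-Z-Z-Z ⇒ x-(E)-Z-Z ⇒ x-(Z)-Z-Z ⇒ x-((E))-Z-Z ⇒ x-((E-Z))-Z-Z ⇒ x-((Z-Z))-Z-Z ⇒ x-((x-Z))-Z-Z ⇒ x-((x-x))-Z-Z ⇒ x-((x-x))-x-Z ⇒ x-((x-x))-x-x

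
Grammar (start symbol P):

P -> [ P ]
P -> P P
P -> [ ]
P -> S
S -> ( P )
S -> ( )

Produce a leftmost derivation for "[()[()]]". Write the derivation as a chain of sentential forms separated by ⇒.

P ⇒ [P] ⇒ [PP] ⇒ [SP] ⇒ [()P] ⇒ [()[P]] ⇒ [()[S]] ⇒ [()[()]]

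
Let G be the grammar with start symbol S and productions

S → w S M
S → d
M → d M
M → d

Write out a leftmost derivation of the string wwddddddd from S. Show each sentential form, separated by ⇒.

S ⇒ wSM   [S → w S M]
wSM ⇒ wwSMM   [S → w S M]
wwSMM ⇒ wwdMM   [S → d]
wwdMM ⇒ wwddMM   [M → d M]
wwddMM ⇒ wwdddM   [M → d]
wwdddM ⇒ wwddddM   [M → d M]
wwddddM ⇒ wwdddddM   [M → d M]
wwdddddM ⇒ wwddddddM   [M → d M]
wwddddddM ⇒ wwddddddd   [M → d]

S ⇒ wSM ⇒ wwSMM ⇒ wwdMM ⇒ wwddMM ⇒ wwdddM ⇒ wwddddM ⇒ wwdddddM ⇒ wwddddddM ⇒ wwddddddd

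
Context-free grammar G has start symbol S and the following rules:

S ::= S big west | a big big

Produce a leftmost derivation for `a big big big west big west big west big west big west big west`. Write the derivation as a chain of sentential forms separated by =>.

S => S big west => S big west big west => S big west big west big west => S big west big west big west big west => S big west big west big west big west big west => S big west big west big west big west big west big west => a big big big west big west big west big west big west big west

S => S big west   [S ::= S big west]
S big west => S big west big west   [S ::= S big west]
S big west big west => S big west big west big west   [S ::= S big west]
S big west big west big west => S big west big west big west big west   [S ::= S big west]
S big west big west big west big west => S big west big west big west big west big west   [S ::= S big west]
S big west big west big west big west big west => S big west big west big west big west big west big west   [S ::= S big west]
S big west big west big west big west big west big west => a big big big west big west big west big west big west big west   [S ::= a big big]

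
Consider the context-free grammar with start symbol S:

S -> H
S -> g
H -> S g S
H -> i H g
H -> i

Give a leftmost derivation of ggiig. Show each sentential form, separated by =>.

S => H => SgS => ggS => ggH => ggiHg => ggiig

S => H   [S -> H]
H => SgS   [H -> S g S]
SgS => ggS   [S -> g]
ggS => ggH   [S -> H]
ggH => ggiHg   [H -> i H g]
ggiHg => ggiig   [H -> i]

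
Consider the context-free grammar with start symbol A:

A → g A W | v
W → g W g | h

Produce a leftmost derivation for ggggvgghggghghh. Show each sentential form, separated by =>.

A=>gAW=>ggAWW=>gggAWWW=>ggggAWWWW=>ggggvWWWW=>ggggvgWgWWW=>ggggvggWggWWW=>ggggvgghggWWW=>ggggvgghgggWgWW=>ggggvgghggghgWW=>ggggvgghggghghW=>ggggvgghggghghh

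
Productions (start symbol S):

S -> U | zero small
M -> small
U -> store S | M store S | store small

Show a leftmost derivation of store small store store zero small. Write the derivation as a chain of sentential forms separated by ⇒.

S ⇒ U   [S -> U]
U ⇒ store S   [U -> store S]
store S ⇒ store U   [S -> U]
store U ⇒ store M store S   [U -> M store S]
store M store S ⇒ store small store S   [M -> small]
store small store S ⇒ store small store U   [S -> U]
store small store U ⇒ store small store store S   [U -> store S]
store small store store S ⇒ store small store store zero small   [S -> zero small]

S ⇒ U ⇒ store S ⇒ store U ⇒ store M store S ⇒ store small store S ⇒ store small store U ⇒ store small store store S ⇒ store small store store zero small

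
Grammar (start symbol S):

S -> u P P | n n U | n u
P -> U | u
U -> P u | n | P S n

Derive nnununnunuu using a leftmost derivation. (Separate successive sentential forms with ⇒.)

S⇒nnU⇒nnPu⇒nnUu⇒nnPuu⇒nnUuu⇒nnPSnuu⇒nnUSnuu⇒nnPSnSnuu⇒nnuSnSnuu⇒nnununSnuu⇒nnununnunuu

S ⇒ nnU   [S -> n n U]
nnU ⇒ nnPu   [U -> P u]
nnPu ⇒ nnUu   [P -> U]
nnUu ⇒ nnPuu   [U -> P u]
nnPuu ⇒ nnUuu   [P -> U]
nnUuu ⇒ nnPSnuu   [U -> P S n]
nnPSnuu ⇒ nnUSnuu   [P -> U]
nnUSnuu ⇒ nnPSnSnuu   [U -> P S n]
nnPSnSnuu ⇒ nnuSnSnuu   [P -> u]
nnuSnSnuu ⇒ nnununSnuu   [S -> n u]
nnununSnuu ⇒ nnununnunuu   [S -> n u]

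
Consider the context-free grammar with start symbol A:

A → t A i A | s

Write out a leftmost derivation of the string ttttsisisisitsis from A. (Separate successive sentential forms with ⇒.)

A ⇒ tAiA   [A → t A i A]
tAiA ⇒ ttAiAiA   [A → t A i A]
ttAiAiA ⇒ tttAiAiAiA   [A → t A i A]
tttAiAiAiA ⇒ ttttAiAiAiAiA   [A → t A i A]
ttttAiAiAiAiA ⇒ ttttsiAiAiAiA   [A → s]
ttttsiAiAiAiA ⇒ ttttsisiAiAiA   [A → s]
ttttsisiAiAiA ⇒ ttttsisisiAiA   [A → s]
ttttsisisiAiA ⇒ ttttsisisisiA   [A → s]
ttttsisisisiA ⇒ ttttsisisisitAiA   [A → t A i A]
ttttsisisisitAiA ⇒ ttttsisisisitsiA   [A → s]
ttttsisisisitsiA ⇒ ttttsisisisitsis   [A → s]

A ⇒ tAiA ⇒ ttAiAiA ⇒ tttAiAiAiA ⇒ ttttAiAiAiAiA ⇒ ttttsiAiAiAiA ⇒ ttttsisiAiAiA ⇒ ttttsisisiAiA ⇒ ttttsisisisiA ⇒ ttttsisisisitAiA ⇒ ttttsisisisitsiA ⇒ ttttsisisisitsis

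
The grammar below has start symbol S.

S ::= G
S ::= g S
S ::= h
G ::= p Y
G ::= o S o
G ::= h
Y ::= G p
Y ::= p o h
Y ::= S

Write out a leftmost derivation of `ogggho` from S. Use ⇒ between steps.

S ⇒ G   [S ::= G]
G ⇒ oSo   [G ::= o S o]
oSo ⇒ ogSo   [S ::= g S]
ogSo ⇒ oggSo   [S ::= g S]
oggSo ⇒ ogggSo   [S ::= g S]
ogggSo ⇒ ogggho   [S ::= h]

S ⇒ G ⇒ oSo ⇒ ogSo ⇒ oggSo ⇒ ogggSo ⇒ ogggho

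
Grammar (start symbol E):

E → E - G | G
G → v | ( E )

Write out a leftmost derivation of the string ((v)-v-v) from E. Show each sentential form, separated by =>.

E => G => (E) => (E-G) => (E-G-G) => (G-G-G) => ((E)-G-G) => ((G)-G-G) => ((v)-G-G) => ((v)-v-G) => ((v)-v-v)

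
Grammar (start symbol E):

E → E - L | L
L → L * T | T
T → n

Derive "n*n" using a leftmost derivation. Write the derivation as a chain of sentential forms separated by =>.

E => L   [E → L]
L => L*T   [L → L * T]
L*T => T*T   [L → T]
T*T => n*T   [T → n]
n*T => n*n   [T → n]

E=>L=>L*T=>T*T=>n*T=>n*n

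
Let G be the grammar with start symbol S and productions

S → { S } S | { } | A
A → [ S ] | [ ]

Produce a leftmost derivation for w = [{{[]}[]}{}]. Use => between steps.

S=>A=>[S]=>[{S}S]=>[{{S}S}S]=>[{{A}S}S]=>[{{[]}S}S]=>[{{[]}A}S]=>[{{[]}[]}S]=>[{{[]}[]}{}]

S => A   [S → A]
A => [S]   [A → [ S ]]
[S] => [{S}S]   [S → { S } S]
[{S}S] => [{{S}S}S]   [S → { S } S]
[{{S}S}S] => [{{A}S}S]   [S → A]
[{{A}S}S] => [{{[]}S}S]   [A → [ ]]
[{{[]}S}S] => [{{[]}A}S]   [S → A]
[{{[]}A}S] => [{{[]}[]}S]   [A → [ ]]
[{{[]}[]}S] => [{{[]}[]}{}]   [S → { }]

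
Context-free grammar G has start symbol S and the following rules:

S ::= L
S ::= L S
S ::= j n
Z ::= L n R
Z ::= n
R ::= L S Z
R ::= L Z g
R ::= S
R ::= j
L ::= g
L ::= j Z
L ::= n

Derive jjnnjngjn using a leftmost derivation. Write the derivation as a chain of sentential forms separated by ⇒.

S ⇒ LS   [S ::= L S]
LS ⇒ jZS   [L ::= j Z]
jZS ⇒ jLnRS   [Z ::= L n R]
jLnRS ⇒ jjZnRS   [L ::= j Z]
jjZnRS ⇒ jjnnRS   [Z ::= n]
jjnnRS ⇒ jjnnSS   [R ::= S]
jjnnSS ⇒ jjnnjnS   [S ::= j n]
jjnnjnS ⇒ jjnnjnLS   [S ::= L S]
jjnnjnLS ⇒ jjnnjngS   [L ::= g]
jjnnjngS ⇒ jjnnjngjn   [S ::= j n]

S⇒LS⇒jZS⇒jLnRS⇒jjZnRS⇒jjnnRS⇒jjnnSS⇒jjnnjnS⇒jjnnjnLS⇒jjnnjngS⇒jjnnjngjn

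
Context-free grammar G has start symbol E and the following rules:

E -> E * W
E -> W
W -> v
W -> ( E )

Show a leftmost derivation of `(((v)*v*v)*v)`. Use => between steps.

E=>W=>(E)=>(E*W)=>(W*W)=>((E)*W)=>((E*W)*W)=>((E*W*W)*W)=>((W*W*W)*W)=>(((E)*W*W)*W)=>(((W)*W*W)*W)=>(((v)*W*W)*W)=>(((v)*v*W)*W)=>(((v)*v*v)*W)=>(((v)*v*v)*v)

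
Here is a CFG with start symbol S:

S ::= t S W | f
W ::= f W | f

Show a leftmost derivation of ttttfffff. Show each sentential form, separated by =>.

S => tSW => ttSWW => tttSWWW => ttttSWWWW => ttttfWWWW => ttttffWWW => ttttfffWW => ttttffffW => ttttfffff

S => tSW   [S ::= t S W]
tSW => ttSWW   [S ::= t S W]
ttSWW => tttSWWW   [S ::= t S W]
tttSWWW => ttttSWWWW   [S ::= t S W]
ttttSWWWW => ttttfWWWW   [S ::= f]
ttttfWWWW => ttttffWWW   [W ::= f]
ttttffWWW => ttttfffWW   [W ::= f]
ttttfffWW => ttttffffW   [W ::= f]
ttttffffW => ttttfffff   [W ::= f]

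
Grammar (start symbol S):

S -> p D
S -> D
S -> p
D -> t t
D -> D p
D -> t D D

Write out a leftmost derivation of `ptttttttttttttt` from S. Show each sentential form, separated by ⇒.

S⇒pD⇒ptDD⇒pttDDD⇒ptttDDDD⇒pttttDDDDD⇒pttttttDDDD⇒pttttttttDDD⇒pttttttttttDD⇒pttttttttttttD⇒ptttttttttttttt

S ⇒ pD   [S -> p D]
pD ⇒ ptDD   [D -> t D D]
ptDD ⇒ pttDDD   [D -> t D D]
pttDDD ⇒ ptttDDDD   [D -> t D D]
ptttDDDD ⇒ pttttDDDDD   [D -> t D D]
pttttDDDDD ⇒ pttttttDDDD   [D -> t t]
pttttttDDDD ⇒ pttttttttDDD   [D -> t t]
pttttttttDDD ⇒ pttttttttttDD   [D -> t t]
pttttttttttDD ⇒ pttttttttttttD   [D -> t t]
pttttttttttttD ⇒ ptttttttttttttt   [D -> t t]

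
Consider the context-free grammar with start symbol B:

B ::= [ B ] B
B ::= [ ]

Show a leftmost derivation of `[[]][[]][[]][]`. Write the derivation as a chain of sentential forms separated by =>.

B => [B]B   [B ::= [ B ] B]
[B]B => [[]]B   [B ::= [ ]]
[[]]B => [[]][B]B   [B ::= [ B ] B]
[[]][B]B => [[]][[]]B   [B ::= [ ]]
[[]][[]]B => [[]][[]][B]B   [B ::= [ B ] B]
[[]][[]][B]B => [[]][[]][[]]B   [B ::= [ ]]
[[]][[]][[]]B => [[]][[]][[]][]   [B ::= [ ]]

B => [B]B => [[]]B => [[]][B]B => [[]][[]]B => [[]][[]][B]B => [[]][[]][[]]B => [[]][[]][[]][]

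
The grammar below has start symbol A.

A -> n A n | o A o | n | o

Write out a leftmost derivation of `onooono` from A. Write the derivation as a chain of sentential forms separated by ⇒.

A ⇒ oAo   [A -> o A o]
oAo ⇒ onAno   [A -> n A n]
onAno ⇒ onoAono   [A -> o A o]
onoAono ⇒ onooono   [A -> o]

A ⇒ oAo ⇒ onAno ⇒ onoAono ⇒ onooono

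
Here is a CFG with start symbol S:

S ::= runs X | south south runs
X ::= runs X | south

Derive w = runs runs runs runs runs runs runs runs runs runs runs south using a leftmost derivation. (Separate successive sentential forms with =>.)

S => runs X => runs runs X => runs runs runs X => runs runs runs runs X => runs runs runs runs runs X => runs runs runs runs runs runs X => runs runs runs runs runs runs runs X => runs runs runs runs runs runs runs runs X => runs runs runs runs runs runs runs runs runs X => runs runs runs runs runs runs runs runs runs runs X => runs runs runs runs runs runs runs runs runs runs runs X => runs runs runs runs runs runs runs runs runs runs runs south

S => runs X   [S ::= runs X]
runs X => runs runs X   [X ::= runs X]
runs runs X => runs runs runs X   [X ::= runs X]
runs runs runs X => runs runs runs runs X   [X ::= runs X]
runs runs runs runs X => runs runs runs runs runs X   [X ::= runs X]
runs runs runs runs runs X => runs runs runs runs runs runs X   [X ::= runs X]
runs runs runs runs runs runs X => runs runs runs runs runs runs runs X   [X ::= runs X]
runs runs runs runs runs runs runs X => runs runs runs runs runs runs runs runs X   [X ::= runs X]
runs runs runs runs runs runs runs runs X => runs runs runs runs runs runs runs runs runs X   [X ::= runs X]
runs runs runs runs runs runs runs runs runs X => runs runs runs runs runs runs runs runs runs runs X   [X ::= runs X]
runs runs runs runs runs runs runs runs runs runs X => runs runs runs runs runs runs runs runs runs runs runs X   [X ::= runs X]
runs runs runs runs runs runs runs runs runs runs runs X => runs runs runs runs runs runs runs runs runs runs runs south   [X ::= south]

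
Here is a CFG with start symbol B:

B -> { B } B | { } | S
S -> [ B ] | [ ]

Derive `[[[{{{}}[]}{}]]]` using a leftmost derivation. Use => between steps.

B => S   [B -> S]
S => [B]   [S -> [ B ]]
[B] => [S]   [B -> S]
[S] => [[B]]   [S -> [ B ]]
[[B]] => [[S]]   [B -> S]
[[S]] => [[[B]]]   [S -> [ B ]]
[[[B]]] => [[[{B}B]]]   [B -> { B } B]
[[[{B}B]]] => [[[{{B}B}B]]]   [B -> { B } B]
[[[{{B}B}B]]] => [[[{{{}}B}B]]]   [B -> { }]
[[[{{{}}B}B]]] => [[[{{{}}S}B]]]   [B -> S]
[[[{{{}}S}B]]] => [[[{{{}}[]}B]]]   [S -> [ ]]
[[[{{{}}[]}B]]] => [[[{{{}}[]}{}]]]   [B -> { }]

B => S => [B] => [S] => [[B]] => [[S]] => [[[B]]] => [[[{B}B]]] => [[[{{B}B}B]]] => [[[{{{}}B}B]]] => [[[{{{}}S}B]]] => [[[{{{}}[]}B]]] => [[[{{{}}[]}{}]]]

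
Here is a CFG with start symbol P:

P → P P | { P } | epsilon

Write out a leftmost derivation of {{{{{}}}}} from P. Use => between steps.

P => {P} => {{P}} => {{{P}}} => {{{{P}}}} => {{{{PP}}}} => {{{{PPP}}}} => {{{{PPPP}}}} => {{{{{P}PPP}}}} => {{{{{}PPP}}}} => {{{{{}PP}}}} => {{{{{}P}}}} => {{{{{}}}}}

P => {P}   [P → { P }]
{P} => {{P}}   [P → { P }]
{{P}} => {{{P}}}   [P → { P }]
{{{P}}} => {{{{P}}}}   [P → { P }]
{{{{P}}}} => {{{{PP}}}}   [P → P P]
{{{{PP}}}} => {{{{PPP}}}}   [P → P P]
{{{{PPP}}}} => {{{{PPPP}}}}   [P → P P]
{{{{PPPP}}}} => {{{{{P}PPP}}}}   [P → { P }]
{{{{{P}PPP}}}} => {{{{{}PPP}}}}   [P → epsilon]
{{{{{}PPP}}}} => {{{{{}PP}}}}   [P → epsilon]
{{{{{}PP}}}} => {{{{{}P}}}}   [P → epsilon]
{{{{{}P}}}} => {{{{{}}}}}   [P → epsilon]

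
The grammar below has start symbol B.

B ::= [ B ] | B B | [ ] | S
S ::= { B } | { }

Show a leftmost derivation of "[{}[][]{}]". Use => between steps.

B => [B] => [BB] => [BBB] => [SBB] => [{}BB] => [{}BBB] => [{}[]BB] => [{}[][]B] => [{}[][]S] => [{}[][]{}]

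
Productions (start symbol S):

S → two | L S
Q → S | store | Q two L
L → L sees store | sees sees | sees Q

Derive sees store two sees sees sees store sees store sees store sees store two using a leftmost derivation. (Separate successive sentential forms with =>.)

S => L S   [S → L S]
L S => sees Q S   [L → sees Q]
sees Q S => sees Q two L S   [Q → Q two L]
sees Q two L S => sees store two L S   [Q → store]
sees store two L S => sees store two L sees store S   [L → L sees store]
sees store two L sees store S => sees store two L sees store sees store S   [L → L sees store]
sees store two L sees store sees store S => sees store two L sees store sees store sees store S   [L → L sees store]
sees store two L sees store sees store sees store S => sees store two L sees store sees store sees store sees store S   [L → L sees store]
sees store two L sees store sees store sees store sees store S => sees store two sees sees sees store sees store sees store sees store S   [L → sees sees]
sees store two sees sees sees store sees store sees store sees store S => sees store two sees sees sees store sees store sees store sees store two   [S → two]

S => L S => sees Q S => sees Q two L S => sees store two L S => sees store two L sees store S => sees store two L sees store sees store S => sees store two L sees store sees store sees store S => sees store two L sees store sees store sees store sees store S => sees store two sees sees sees store sees store sees store sees store S => sees store two sees sees sees store sees store sees store sees store two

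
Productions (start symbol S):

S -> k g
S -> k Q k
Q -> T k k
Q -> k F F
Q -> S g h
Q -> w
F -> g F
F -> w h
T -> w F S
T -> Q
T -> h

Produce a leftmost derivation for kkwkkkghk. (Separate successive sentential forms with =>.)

S => kQk => kSghk => kkQkghk => kkTkkkghk => kkQkkkghk => kkwkkkghk

S => kQk   [S -> k Q k]
kQk => kSghk   [Q -> S g h]
kSghk => kkQkghk   [S -> k Q k]
kkQkghk => kkTkkkghk   [Q -> T k k]
kkTkkkghk => kkQkkkghk   [T -> Q]
kkQkkkghk => kkwkkkghk   [Q -> w]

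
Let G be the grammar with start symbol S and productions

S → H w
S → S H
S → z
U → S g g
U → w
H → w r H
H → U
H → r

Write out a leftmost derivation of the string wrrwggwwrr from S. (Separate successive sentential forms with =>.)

S=>SH=>HwH=>UwH=>SggwH=>HwggwH=>wrHwggwH=>wrrwggwH=>wrrwggwwrH=>wrrwggwwrr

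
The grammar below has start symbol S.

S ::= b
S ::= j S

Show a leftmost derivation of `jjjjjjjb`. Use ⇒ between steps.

S ⇒ jS ⇒ jjS ⇒ jjjS ⇒ jjjjS ⇒ jjjjjS ⇒ jjjjjjS ⇒ jjjjjjjS ⇒ jjjjjjjb

S ⇒ jS   [S ::= j S]
jS ⇒ jjS   [S ::= j S]
jjS ⇒ jjjS   [S ::= j S]
jjjS ⇒ jjjjS   [S ::= j S]
jjjjS ⇒ jjjjjS   [S ::= j S]
jjjjjS ⇒ jjjjjjS   [S ::= j S]
jjjjjjS ⇒ jjjjjjjS   [S ::= j S]
jjjjjjjS ⇒ jjjjjjjb   [S ::= b]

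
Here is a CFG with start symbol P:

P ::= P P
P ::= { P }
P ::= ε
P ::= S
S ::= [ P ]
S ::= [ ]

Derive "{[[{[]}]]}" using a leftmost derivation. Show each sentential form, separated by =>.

P => {P}   [P ::= { P }]
{P} => {PP}   [P ::= P P]
{PP} => {PPP}   [P ::= P P]
{PPP} => {SPP}   [P ::= S]
{SPP} => {[P]PP}   [S ::= [ P ]]
{[P]PP} => {[S]PP}   [P ::= S]
{[S]PP} => {[[P]]PP}   [S ::= [ P ]]
{[[P]]PP} => {[[PP]]PP}   [P ::= P P]
{[[PP]]PP} => {[[{P}P]]PP}   [P ::= { P }]
{[[{P}P]]PP} => {[[{S}P]]PP}   [P ::= S]
{[[{S}P]]PP} => {[[{[]}P]]PP}   [S ::= [ ]]
{[[{[]}P]]PP} => {[[{[]}]]PP}   [P ::= ε]
{[[{[]}]]PP} => {[[{[]}]]P}   [P ::= ε]
{[[{[]}]]P} => {[[{[]}]]}   [P ::= ε]

P => {P} => {PP} => {PPP} => {SPP} => {[P]PP} => {[S]PP} => {[[P]]PP} => {[[PP]]PP} => {[[{P}P]]PP} => {[[{S}P]]PP} => {[[{[]}P]]PP} => {[[{[]}]]PP} => {[[{[]}]]P} => {[[{[]}]]}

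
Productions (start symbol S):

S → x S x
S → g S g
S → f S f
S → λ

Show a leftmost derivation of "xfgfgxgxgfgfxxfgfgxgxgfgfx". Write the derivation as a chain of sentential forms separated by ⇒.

S ⇒ xSx ⇒ xfSfx ⇒ xfgSgfx ⇒ xfgfSfgfx ⇒ xfgfgSgfgfx ⇒ xfgfgxSxgfgfx ⇒ xfgfgxgSgxgfgfx ⇒ xfgfgxgxSxgxgfgfx ⇒ xfgfgxgxgSgxgxgfgfx ⇒ xfgfgxgxgfSfgxgxgfgfx ⇒ xfgfgxgxgfgSgfgxgxgfgfx ⇒ xfgfgxgxgfgfSfgfgxgxgfgfx ⇒ xfgfgxgxgfgfxSxfgfgxgxgfgfx ⇒ xfgfgxgxgfgfxxfgfgxgxgfgfx

S ⇒ xSx   [S → x S x]
xSx ⇒ xfSfx   [S → f S f]
xfSfx ⇒ xfgSgfx   [S → g S g]
xfgSgfx ⇒ xfgfSfgfx   [S → f S f]
xfgfSfgfx ⇒ xfgfgSgfgfx   [S → g S g]
xfgfgSgfgfx ⇒ xfgfgxSxgfgfx   [S → x S x]
xfgfgxSxgfgfx ⇒ xfgfgxgSgxgfgfx   [S → g S g]
xfgfgxgSgxgfgfx ⇒ xfgfgxgxSxgxgfgfx   [S → x S x]
xfgfgxgxSxgxgfgfx ⇒ xfgfgxgxgSgxgxgfgfx   [S → g S g]
xfgfgxgxgSgxgxgfgfx ⇒ xfgfgxgxgfSfgxgxgfgfx   [S → f S f]
xfgfgxgxgfSfgxgxgfgfx ⇒ xfgfgxgxgfgSgfgxgxgfgfx   [S → g S g]
xfgfgxgxgfgSgfgxgxgfgfx ⇒ xfgfgxgxgfgfSfgfgxgxgfgfx   [S → f S f]
xfgfgxgxgfgfSfgfgxgxgfgfx ⇒ xfgfgxgxgfgfxSxfgfgxgxgfgfx   [S → x S x]
xfgfgxgxgfgfxSxfgfgxgxgfgfx ⇒ xfgfgxgxgfgfxxfgfgxgxgfgfx   [S → λ]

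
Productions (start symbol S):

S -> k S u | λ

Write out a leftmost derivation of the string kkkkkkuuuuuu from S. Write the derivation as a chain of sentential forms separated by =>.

S => kSu   [S -> k S u]
kSu => kkSuu   [S -> k S u]
kkSuu => kkkSuuu   [S -> k S u]
kkkSuuu => kkkkSuuuu   [S -> k S u]
kkkkSuuuu => kkkkkSuuuuu   [S -> k S u]
kkkkkSuuuuu => kkkkkkSuuuuuu   [S -> k S u]
kkkkkkSuuuuuu => kkkkkkuuuuuu   [S -> λ]

S=>kSu=>kkSuu=>kkkSuuu=>kkkkSuuuu=>kkkkkSuuuuu=>kkkkkkSuuuuuu=>kkkkkkuuuuuu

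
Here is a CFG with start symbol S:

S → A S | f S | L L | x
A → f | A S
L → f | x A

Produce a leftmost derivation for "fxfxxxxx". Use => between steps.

S => LL => fL => fxA => fxAS => fxASS => fxASSS => fxASSSS => fxASSSSS => fxfSSSSS => fxfxSSSS => fxfxxSSS => fxfxxxSS => fxfxxxxS => fxfxxxxx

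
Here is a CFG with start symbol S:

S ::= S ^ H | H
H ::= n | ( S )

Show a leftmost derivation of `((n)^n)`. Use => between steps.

S => H => (S) => (S^H) => (H^H) => ((S)^H) => ((H)^H) => ((n)^H) => ((n)^n)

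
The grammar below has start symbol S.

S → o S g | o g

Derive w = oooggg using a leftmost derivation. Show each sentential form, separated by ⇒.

S ⇒ oSg   [S → o S g]
oSg ⇒ ooSgg   [S → o S g]
ooSgg ⇒ oooggg   [S → o g]

S⇒oSg⇒ooSgg⇒oooggg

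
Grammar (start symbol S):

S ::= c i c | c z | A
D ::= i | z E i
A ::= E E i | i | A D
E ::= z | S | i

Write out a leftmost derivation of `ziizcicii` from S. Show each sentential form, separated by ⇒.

S ⇒ A   [S ::= A]
A ⇒ AD   [A ::= A D]
AD ⇒ ADD   [A ::= A D]
ADD ⇒ EEiDD   [A ::= E E i]
EEiDD ⇒ zEiDD   [E ::= z]
zEiDD ⇒ ziiDD   [E ::= i]
ziiDD ⇒ ziizEiD   [D ::= z E i]
ziizEiD ⇒ ziizSiD   [E ::= S]
ziizSiD ⇒ ziizciciD   [S ::= c i c]
ziizciciD ⇒ ziizcicii   [D ::= i]

S⇒A⇒AD⇒ADD⇒EEiDD⇒zEiDD⇒ziiDD⇒ziizEiD⇒ziizSiD⇒ziizciciD⇒ziizcicii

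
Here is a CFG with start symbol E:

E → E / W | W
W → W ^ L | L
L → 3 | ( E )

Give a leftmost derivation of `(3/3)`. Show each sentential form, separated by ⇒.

E⇒W⇒L⇒(E)⇒(E/W)⇒(W/W)⇒(L/W)⇒(3/W)⇒(3/L)⇒(3/3)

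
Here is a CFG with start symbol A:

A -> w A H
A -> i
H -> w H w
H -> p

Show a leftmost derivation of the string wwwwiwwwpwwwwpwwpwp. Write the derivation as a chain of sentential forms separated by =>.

A => wAH => wwAHH => wwwAHHH => wwwwAHHHH => wwwwiHHHH => wwwwiwHwHHH => wwwwiwwHwwHHH => wwwwiwwwHwwwHHH => wwwwiwwwpwwwHHH => wwwwiwwwpwwwwHwHH => wwwwiwwwpwwwwpwHH => wwwwiwwwpwwwwpwwHwH => wwwwiwwwpwwwwpwwpwH => wwwwiwwwpwwwwpwwpwp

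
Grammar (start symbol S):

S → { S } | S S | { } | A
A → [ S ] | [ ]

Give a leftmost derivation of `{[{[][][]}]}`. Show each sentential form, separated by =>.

S => {S}   [S → { S }]
{S} => {A}   [S → A]
{A} => {[S]}   [A → [ S ]]
{[S]} => {[{S}]}   [S → { S }]
{[{S}]} => {[{SS}]}   [S → S S]
{[{SS}]} => {[{SSS}]}   [S → S S]
{[{SSS}]} => {[{ASS}]}   [S → A]
{[{ASS}]} => {[{[]SS}]}   [A → [ ]]
{[{[]SS}]} => {[{[]AS}]}   [S → A]
{[{[]AS}]} => {[{[][]S}]}   [A → [ ]]
{[{[][]S}]} => {[{[][]A}]}   [S → A]
{[{[][]A}]} => {[{[][][]}]}   [A → [ ]]

S=>{S}=>{A}=>{[S]}=>{[{S}]}=>{[{SS}]}=>{[{SSS}]}=>{[{ASS}]}=>{[{[]SS}]}=>{[{[]AS}]}=>{[{[][]S}]}=>{[{[][]A}]}=>{[{[][][]}]}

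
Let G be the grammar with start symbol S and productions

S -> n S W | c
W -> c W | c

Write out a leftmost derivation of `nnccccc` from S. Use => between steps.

S => nSW => nnSWW => nncWW => nnccW => nncccW => nnccccW => nnccccc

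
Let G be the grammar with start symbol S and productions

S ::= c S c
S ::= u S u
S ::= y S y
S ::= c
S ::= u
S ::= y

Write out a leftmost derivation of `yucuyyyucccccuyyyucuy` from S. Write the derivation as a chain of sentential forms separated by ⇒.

S⇒ySy⇒yuSuy⇒yucScuy⇒yucuSucuy⇒yucuySyucuy⇒yucuyySyyucuy⇒yucuyyySyyyucuy⇒yucuyyyuSuyyyucuy⇒yucuyyyucScuyyyucuy⇒yucuyyyuccSccuyyyucuy⇒yucuyyyucccccuyyyucuy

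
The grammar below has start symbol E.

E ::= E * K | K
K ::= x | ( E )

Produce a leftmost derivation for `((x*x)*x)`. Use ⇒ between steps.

E⇒K⇒(E)⇒(E*K)⇒(K*K)⇒((E)*K)⇒((E*K)*K)⇒((K*K)*K)⇒((x*K)*K)⇒((x*x)*K)⇒((x*x)*x)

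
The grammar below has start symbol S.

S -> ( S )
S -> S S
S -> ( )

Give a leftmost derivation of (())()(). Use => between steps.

S => SS   [S -> S S]
SS => SSS   [S -> S S]
SSS => (S)SS   [S -> ( S )]
(S)SS => (())SS   [S -> ( )]
(())SS => (())()S   [S -> ( )]
(())()S => (())()()   [S -> ( )]

S => SS => SSS => (S)SS => (())SS => (())()S => (())()()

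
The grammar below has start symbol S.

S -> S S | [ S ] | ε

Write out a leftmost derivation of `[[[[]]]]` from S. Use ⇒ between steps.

S ⇒ [S] ⇒ [[S]] ⇒ [[SS]] ⇒ [[[S]S]] ⇒ [[[SS]S]] ⇒ [[[[S]S]S]] ⇒ [[[[]S]S]] ⇒ [[[[]]S]] ⇒ [[[[]]]]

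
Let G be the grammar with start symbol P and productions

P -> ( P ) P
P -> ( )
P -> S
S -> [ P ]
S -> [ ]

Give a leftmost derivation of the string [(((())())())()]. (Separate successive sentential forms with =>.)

P=>S=>[P]=>[(P)P]=>[((P)P)P]=>[(((P)P)P)P]=>[(((())P)P)P]=>[(((())())P)P]=>[(((())())())P]=>[(((())())())()]

P => S   [P -> S]
S => [P]   [S -> [ P ]]
[P] => [(P)P]   [P -> ( P ) P]
[(P)P] => [((P)P)P]   [P -> ( P ) P]
[((P)P)P] => [(((P)P)P)P]   [P -> ( P ) P]
[(((P)P)P)P] => [(((())P)P)P]   [P -> ( )]
[(((())P)P)P] => [(((())())P)P]   [P -> ( )]
[(((())())P)P] => [(((())())())P]   [P -> ( )]
[(((())())())P] => [(((())())())()]   [P -> ( )]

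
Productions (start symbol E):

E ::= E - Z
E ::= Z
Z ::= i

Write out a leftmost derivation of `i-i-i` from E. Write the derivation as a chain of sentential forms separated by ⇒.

E ⇒ E-Z ⇒ E-Z-Z ⇒ Z-Z-Z ⇒ i-Z-Z ⇒ i-i-Z ⇒ i-i-i

E ⇒ E-Z   [E ::= E - Z]
E-Z ⇒ E-Z-Z   [E ::= E - Z]
E-Z-Z ⇒ Z-Z-Z   [E ::= Z]
Z-Z-Z ⇒ i-Z-Z   [Z ::= i]
i-Z-Z ⇒ i-i-Z   [Z ::= i]
i-i-Z ⇒ i-i-i   [Z ::= i]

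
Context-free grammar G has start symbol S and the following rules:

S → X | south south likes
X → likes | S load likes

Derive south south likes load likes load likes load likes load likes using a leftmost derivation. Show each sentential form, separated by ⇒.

S ⇒ X ⇒ S load likes ⇒ X load likes ⇒ S load likes load likes ⇒ X load likes load likes ⇒ S load likes load likes load likes ⇒ X load likes load likes load likes ⇒ S load likes load likes load likes load likes ⇒ south south likes load likes load likes load likes load likes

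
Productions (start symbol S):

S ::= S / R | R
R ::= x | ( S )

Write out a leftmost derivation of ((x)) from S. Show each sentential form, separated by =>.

S => R   [S ::= R]
R => (S)   [R ::= ( S )]
(S) => (R)   [S ::= R]
(R) => ((S))   [R ::= ( S )]
((S)) => ((R))   [S ::= R]
((R)) => ((x))   [R ::= x]

S=>R=>(S)=>(R)=>((S))=>((R))=>((x))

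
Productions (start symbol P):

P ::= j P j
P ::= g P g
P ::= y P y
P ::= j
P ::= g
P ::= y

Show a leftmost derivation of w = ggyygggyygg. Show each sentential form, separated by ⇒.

P⇒gPg⇒ggPgg⇒ggyPygg⇒ggyyPyygg⇒ggyygPgyygg⇒ggyygggyygg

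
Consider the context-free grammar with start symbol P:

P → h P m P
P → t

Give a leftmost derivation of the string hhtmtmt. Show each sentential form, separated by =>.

P => hPmP   [P → h P m P]
hPmP => hhPmPmP   [P → h P m P]
hhPmPmP => hhtmPmP   [P → t]
hhtmPmP => hhtmtmP   [P → t]
hhtmtmP => hhtmtmt   [P → t]

P => hPmP => hhPmPmP => hhtmPmP => hhtmtmP => hhtmtmt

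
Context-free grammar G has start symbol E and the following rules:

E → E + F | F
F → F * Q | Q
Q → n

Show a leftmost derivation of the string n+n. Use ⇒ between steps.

E⇒E+F⇒F+F⇒Q+F⇒n+F⇒n+Q⇒n+n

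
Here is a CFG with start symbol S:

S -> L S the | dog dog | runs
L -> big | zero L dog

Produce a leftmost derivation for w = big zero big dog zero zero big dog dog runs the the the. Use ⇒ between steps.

S ⇒ L S the   [S -> L S the]
L S the ⇒ big S the   [L -> big]
big S the ⇒ big L S the the   [S -> L S the]
big L S the the ⇒ big zero L dog S the the   [L -> zero L dog]
big zero L dog S the the ⇒ big zero big dog S the the   [L -> big]
big zero big dog S the the ⇒ big zero big dog L S the the the   [S -> L S the]
big zero big dog L S the the the ⇒ big zero big dog zero L dog S the the the   [L -> zero L dog]
big zero big dog zero L dog S the the the ⇒ big zero big dog zero zero L dog dog S the the the   [L -> zero L dog]
big zero big dog zero zero L dog dog S the the the ⇒ big zero big dog zero zero big dog dog S the the the   [L -> big]
big zero big dog zero zero big dog dog S the the the ⇒ big zero big dog zero zero big dog dog runs the the the   [S -> runs]

S ⇒ L S the ⇒ big S the ⇒ big L S the the ⇒ big zero L dog S the the ⇒ big zero big dog S the the ⇒ big zero big dog L S the the the ⇒ big zero big dog zero L dog S the the the ⇒ big zero big dog zero zero L dog dog S the the the ⇒ big zero big dog zero zero big dog dog S the the the ⇒ big zero big dog zero zero big dog dog runs the the the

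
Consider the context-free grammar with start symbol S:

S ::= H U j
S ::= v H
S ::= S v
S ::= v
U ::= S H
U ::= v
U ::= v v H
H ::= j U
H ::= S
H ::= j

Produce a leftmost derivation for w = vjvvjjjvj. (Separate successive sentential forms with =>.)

S => HUj   [S ::= H U j]
HUj => SUj   [H ::= S]
SUj => HUjUj   [S ::= H U j]
HUjUj => SUjUj   [H ::= S]
SUjUj => vUjUj   [S ::= v]
vUjUj => vSHjUj   [U ::= S H]
vSHjUj => vHUjHjUj   [S ::= H U j]
vHUjHjUj => vjUUjHjUj   [H ::= j U]
vjUUjHjUj => vjvUjHjUj   [U ::= v]
vjvUjHjUj => vjvvjHjUj   [U ::= v]
vjvvjHjUj => vjvvjjjUj   [H ::= j]
vjvvjjjUj => vjvvjjjvj   [U ::= v]

S => HUj => SUj => HUjUj => SUjUj => vUjUj => vSHjUj => vHUjHjUj => vjUUjHjUj => vjvUjHjUj => vjvvjHjUj => vjvvjjjUj => vjvvjjjvj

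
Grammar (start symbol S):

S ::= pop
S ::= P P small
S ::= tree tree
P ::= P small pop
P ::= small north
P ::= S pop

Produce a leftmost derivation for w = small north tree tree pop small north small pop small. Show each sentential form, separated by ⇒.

S ⇒ P P small ⇒ small north P small ⇒ small north S pop small ⇒ small north P P small pop small ⇒ small north S pop P small pop small ⇒ small north tree tree pop P small pop small ⇒ small north tree tree pop small north small pop small

S ⇒ P P small   [S ::= P P small]
P P small ⇒ small north P small   [P ::= small north]
small north P small ⇒ small north S pop small   [P ::= S pop]
small north S pop small ⇒ small north P P small pop small   [S ::= P P small]
small north P P small pop small ⇒ small north S pop P small pop small   [P ::= S pop]
small north S pop P small pop small ⇒ small north tree tree pop P small pop small   [S ::= tree tree]
small north tree tree pop P small pop small ⇒ small north tree tree pop small north small pop small   [P ::= small north]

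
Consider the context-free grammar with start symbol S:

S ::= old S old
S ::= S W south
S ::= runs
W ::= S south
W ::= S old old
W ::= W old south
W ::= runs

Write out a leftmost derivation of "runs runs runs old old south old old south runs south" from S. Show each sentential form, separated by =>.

S => S W south => S W south W south => runs W south W south => runs S old old south W south => runs S W south old old south W south => runs runs W south old old south W south => runs runs S old old south old old south W south => runs runs runs old old south old old south W south => runs runs runs old old south old old south runs south

S => S W south   [S ::= S W south]
S W south => S W south W south   [S ::= S W south]
S W south W south => runs W south W south   [S ::= runs]
runs W south W south => runs S old old south W south   [W ::= S old old]
runs S old old south W south => runs S W south old old south W south   [S ::= S W south]
runs S W south old old south W south => runs runs W south old old south W south   [S ::= runs]
runs runs W south old old south W south => runs runs S old old south old old south W south   [W ::= S old old]
runs runs S old old south old old south W south => runs runs runs old old south old old south W south   [S ::= runs]
runs runs runs old old south old old south W south => runs runs runs old old south old old south runs south   [W ::= runs]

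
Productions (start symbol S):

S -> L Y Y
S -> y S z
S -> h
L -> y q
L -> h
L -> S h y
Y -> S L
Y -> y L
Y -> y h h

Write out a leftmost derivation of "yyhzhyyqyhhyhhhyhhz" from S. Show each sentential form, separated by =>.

S => ySz => yLYYz => yShyYYz => yySzhyYYz => yyhzhyYYz => yyhzhySLYz => yyhzhyLYYLYz => yyhzhyyqYYLYz => yyhzhyyqyhhYLYz => yyhzhyyqyhhyhhLYz => yyhzhyyqyhhyhhhYz => yyhzhyyqyhhyhhhyhhz

S => ySz   [S -> y S z]
ySz => yLYYz   [S -> L Y Y]
yLYYz => yShyYYz   [L -> S h y]
yShyYYz => yySzhyYYz   [S -> y S z]
yySzhyYYz => yyhzhyYYz   [S -> h]
yyhzhyYYz => yyhzhySLYz   [Y -> S L]
yyhzhySLYz => yyhzhyLYYLYz   [S -> L Y Y]
yyhzhyLYYLYz => yyhzhyyqYYLYz   [L -> y q]
yyhzhyyqYYLYz => yyhzhyyqyhhYLYz   [Y -> y h h]
yyhzhyyqyhhYLYz => yyhzhyyqyhhyhhLYz   [Y -> y h h]
yyhzhyyqyhhyhhLYz => yyhzhyyqyhhyhhhYz   [L -> h]
yyhzhyyqyhhyhhhYz => yyhzhyyqyhhyhhhyhhz   [Y -> y h h]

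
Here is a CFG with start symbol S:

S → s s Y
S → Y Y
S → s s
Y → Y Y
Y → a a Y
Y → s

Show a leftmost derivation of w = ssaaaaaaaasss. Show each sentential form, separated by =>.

S => ssY   [S → s s Y]
ssY => ssaaY   [Y → a a Y]
ssaaY => ssaaYY   [Y → Y Y]
ssaaYY => ssaaYYY   [Y → Y Y]
ssaaYYY => ssaaaaYYY   [Y → a a Y]
ssaaaaYYY => ssaaaaaaYYY   [Y → a a Y]
ssaaaaaaYYY => ssaaaaaaaaYYY   [Y → a a Y]
ssaaaaaaaaYYY => ssaaaaaaaasYY   [Y → s]
ssaaaaaaaasYY => ssaaaaaaaassY   [Y → s]
ssaaaaaaaassY => ssaaaaaaaasss   [Y → s]

S=>ssY=>ssaaY=>ssaaYY=>ssaaYYY=>ssaaaaYYY=>ssaaaaaaYYY=>ssaaaaaaaaYYY=>ssaaaaaaaasYY=>ssaaaaaaaassY=>ssaaaaaaaasss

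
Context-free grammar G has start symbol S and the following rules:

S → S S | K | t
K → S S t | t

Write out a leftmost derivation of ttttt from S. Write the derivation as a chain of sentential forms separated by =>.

S => K   [S → K]
K => SSt   [K → S S t]
SSt => SSSt   [S → S S]
SSSt => SSSSt   [S → S S]
SSSSt => tSSSt   [S → t]
tSSSt => tKSSt   [S → K]
tKSSt => ttSSt   [K → t]
ttSSt => tttSt   [S → t]
tttSt => ttttt   [S → t]

S => K => SSt => SSSt => SSSSt => tSSSt => tKSSt => ttSSt => tttSt => ttttt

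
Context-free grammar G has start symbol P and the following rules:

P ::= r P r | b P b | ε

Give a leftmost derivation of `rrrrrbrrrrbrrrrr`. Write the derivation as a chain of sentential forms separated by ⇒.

P⇒rPr⇒rrPrr⇒rrrPrrr⇒rrrrPrrrr⇒rrrrrPrrrrr⇒rrrrrbPbrrrrr⇒rrrrrbrPrbrrrrr⇒rrrrrbrrPrrbrrrrr⇒rrrrrbrrrrbrrrrr

P ⇒ rPr   [P ::= r P r]
rPr ⇒ rrPrr   [P ::= r P r]
rrPrr ⇒ rrrPrrr   [P ::= r P r]
rrrPrrr ⇒ rrrrPrrrr   [P ::= r P r]
rrrrPrrrr ⇒ rrrrrPrrrrr   [P ::= r P r]
rrrrrPrrrrr ⇒ rrrrrbPbrrrrr   [P ::= b P b]
rrrrrbPbrrrrr ⇒ rrrrrbrPrbrrrrr   [P ::= r P r]
rrrrrbrPrbrrrrr ⇒ rrrrrbrrPrrbrrrrr   [P ::= r P r]
rrrrrbrrPrrbrrrrr ⇒ rrrrrbrrrrbrrrrr   [P ::= ε]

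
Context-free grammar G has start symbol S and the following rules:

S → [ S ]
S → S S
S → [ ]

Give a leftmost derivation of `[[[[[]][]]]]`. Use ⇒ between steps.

S⇒[S]⇒[[S]]⇒[[[S]]]⇒[[[SS]]]⇒[[[[S]S]]]⇒[[[[[]]S]]]⇒[[[[[]][]]]]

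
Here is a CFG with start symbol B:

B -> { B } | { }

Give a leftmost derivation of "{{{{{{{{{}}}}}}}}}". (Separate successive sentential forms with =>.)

B => {B} => {{B}} => {{{B}}} => {{{{B}}}} => {{{{{B}}}}} => {{{{{{B}}}}}} => {{{{{{{B}}}}}}} => {{{{{{{{B}}}}}}}} => {{{{{{{{{}}}}}}}}}

B => {B}   [B -> { B }]
{B} => {{B}}   [B -> { B }]
{{B}} => {{{B}}}   [B -> { B }]
{{{B}}} => {{{{B}}}}   [B -> { B }]
{{{{B}}}} => {{{{{B}}}}}   [B -> { B }]
{{{{{B}}}}} => {{{{{{B}}}}}}   [B -> { B }]
{{{{{{B}}}}}} => {{{{{{{B}}}}}}}   [B -> { B }]
{{{{{{{B}}}}}}} => {{{{{{{{B}}}}}}}}   [B -> { B }]
{{{{{{{{B}}}}}}}} => {{{{{{{{{}}}}}}}}}   [B -> { }]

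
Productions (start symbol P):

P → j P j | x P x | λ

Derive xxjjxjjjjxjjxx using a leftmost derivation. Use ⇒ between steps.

P⇒xPx⇒xxPxx⇒xxjPjxx⇒xxjjPjjxx⇒xxjjxPxjjxx⇒xxjjxjPjxjjxx⇒xxjjxjjPjjxjjxx⇒xxjjxjjjjxjjxx

P ⇒ xPx   [P → x P x]
xPx ⇒ xxPxx   [P → x P x]
xxPxx ⇒ xxjPjxx   [P → j P j]
xxjPjxx ⇒ xxjjPjjxx   [P → j P j]
xxjjPjjxx ⇒ xxjjxPxjjxx   [P → x P x]
xxjjxPxjjxx ⇒ xxjjxjPjxjjxx   [P → j P j]
xxjjxjPjxjjxx ⇒ xxjjxjjPjjxjjxx   [P → j P j]
xxjjxjjPjjxjjxx ⇒ xxjjxjjjjxjjxx   [P → λ]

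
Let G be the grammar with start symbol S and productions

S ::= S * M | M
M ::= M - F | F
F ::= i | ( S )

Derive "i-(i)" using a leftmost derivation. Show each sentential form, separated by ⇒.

S ⇒ M ⇒ M-F ⇒ F-F ⇒ i-F ⇒ i-(S) ⇒ i-(M) ⇒ i-(F) ⇒ i-(i)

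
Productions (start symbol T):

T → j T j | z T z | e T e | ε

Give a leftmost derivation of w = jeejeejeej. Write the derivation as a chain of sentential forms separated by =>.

T => jTj => jeTej => jeeTeej => jeejTjeej => jeejeTejeej => jeejeejeej

T => jTj   [T → j T j]
jTj => jeTej   [T → e T e]
jeTej => jeeTeej   [T → e T e]
jeeTeej => jeejTjeej   [T → j T j]
jeejTjeej => jeejeTejeej   [T → e T e]
jeejeTejeej => jeejeejeej   [T → ε]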